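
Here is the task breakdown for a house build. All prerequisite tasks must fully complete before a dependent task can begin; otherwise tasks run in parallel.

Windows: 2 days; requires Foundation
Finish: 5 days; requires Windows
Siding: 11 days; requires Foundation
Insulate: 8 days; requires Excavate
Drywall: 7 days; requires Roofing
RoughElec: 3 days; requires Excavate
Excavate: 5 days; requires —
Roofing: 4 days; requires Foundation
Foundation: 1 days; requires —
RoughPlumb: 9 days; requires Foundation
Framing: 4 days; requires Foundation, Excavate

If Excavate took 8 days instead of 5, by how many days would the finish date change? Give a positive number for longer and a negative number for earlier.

Critical path before the change: Excavate→Insulate = 5+8 = 13 giving 13 days.
Excavate is on the critical path; changing it to 8 makes that path 16 days.
The critical path is still Excavate→Insulate; finish is now 16 days.
Change in finish: 16 − 13 = +3 days.

3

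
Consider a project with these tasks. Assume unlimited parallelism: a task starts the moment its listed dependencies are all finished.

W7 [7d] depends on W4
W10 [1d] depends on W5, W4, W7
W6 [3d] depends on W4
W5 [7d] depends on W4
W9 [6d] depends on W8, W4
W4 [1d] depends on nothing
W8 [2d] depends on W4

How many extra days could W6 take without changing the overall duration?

5

W4→W5→W10 = 1+7+1 = 9 sets the makespan at 9 days.
The longest chain containing W6 totals 4 days.
Float = 9 − 4 = 5.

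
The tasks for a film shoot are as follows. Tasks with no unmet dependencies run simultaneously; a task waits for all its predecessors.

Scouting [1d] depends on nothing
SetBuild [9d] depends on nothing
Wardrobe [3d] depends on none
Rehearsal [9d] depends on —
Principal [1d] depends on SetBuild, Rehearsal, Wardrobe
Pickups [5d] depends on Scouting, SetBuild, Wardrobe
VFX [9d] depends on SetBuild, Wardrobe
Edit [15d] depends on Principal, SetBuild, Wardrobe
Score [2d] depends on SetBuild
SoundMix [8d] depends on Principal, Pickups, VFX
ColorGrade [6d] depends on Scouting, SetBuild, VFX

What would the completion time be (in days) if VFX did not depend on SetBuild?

25

Original critical path: SetBuild→VFX→SoundMix = 9+9+8 = 26 ⇒ 26 days.
Without SetBuild→VFX, VFX's earliest start moves from 9 to 3.
After: SetBuild→Principal→Edit = 9+1+15 = 25 → 25 days.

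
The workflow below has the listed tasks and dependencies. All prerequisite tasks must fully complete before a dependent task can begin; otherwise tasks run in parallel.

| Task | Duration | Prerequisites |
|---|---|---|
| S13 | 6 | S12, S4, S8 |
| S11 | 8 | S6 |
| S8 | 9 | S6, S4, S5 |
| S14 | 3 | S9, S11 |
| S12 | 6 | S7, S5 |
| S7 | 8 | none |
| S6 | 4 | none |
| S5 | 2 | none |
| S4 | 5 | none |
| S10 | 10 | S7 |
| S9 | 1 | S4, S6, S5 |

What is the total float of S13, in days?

0

The longest chain is S4→S8→S13 = 5+9+6 = 20; overall finish 20 days.
Longest path through S13: 20 days (earliest finish 20, latest finish 20).
So S13 can slip 20 − 20 = 0 days.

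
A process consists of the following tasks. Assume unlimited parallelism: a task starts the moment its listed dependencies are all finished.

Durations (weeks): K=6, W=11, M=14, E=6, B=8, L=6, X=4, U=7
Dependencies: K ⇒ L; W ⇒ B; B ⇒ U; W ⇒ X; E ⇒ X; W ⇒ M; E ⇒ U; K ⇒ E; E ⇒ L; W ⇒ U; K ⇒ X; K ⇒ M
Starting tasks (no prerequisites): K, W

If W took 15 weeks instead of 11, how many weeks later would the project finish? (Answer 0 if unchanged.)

4

Critical path before the change: W→B→U = 11+8+7 = 26 giving 26 weeks.
W lies on that path, so at 15 weeks the path becomes 30 weeks.
The critical path is still W→B→U; finish is now 30 weeks.
Change in finish: 30 − 26 = +4 weeks.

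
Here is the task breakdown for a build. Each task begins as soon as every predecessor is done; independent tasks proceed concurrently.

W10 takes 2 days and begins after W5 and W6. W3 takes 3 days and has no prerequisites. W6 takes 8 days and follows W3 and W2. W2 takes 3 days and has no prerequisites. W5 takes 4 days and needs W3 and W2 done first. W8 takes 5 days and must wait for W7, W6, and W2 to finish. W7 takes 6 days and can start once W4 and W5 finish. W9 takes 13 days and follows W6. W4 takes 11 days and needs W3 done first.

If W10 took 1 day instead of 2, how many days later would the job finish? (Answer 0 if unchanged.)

0

The binding path is W3→W4→W7→W8 = 3+11+6+5 = 25; finish at 25 days.
W10 is off the critical path — its longest chain is 13 days, giving 12 of slack.
The critical path is still W3→W4→W7→W8; finish is now 25 days.
Change in finish: 25 − 25 = +0 days.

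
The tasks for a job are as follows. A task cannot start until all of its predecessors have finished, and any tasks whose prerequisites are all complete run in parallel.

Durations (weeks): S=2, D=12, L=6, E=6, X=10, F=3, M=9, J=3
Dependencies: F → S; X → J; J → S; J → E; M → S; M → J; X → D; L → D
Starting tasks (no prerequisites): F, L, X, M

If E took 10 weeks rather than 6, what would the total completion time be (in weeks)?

23

Baseline: X→D = 10+12 = 22 → 22 weeks.
The longest path through E is only 19 weeks, so E has float 3.
New critical path: X→J→E = 10+3+10 = 23 ⇒ 23 weeks.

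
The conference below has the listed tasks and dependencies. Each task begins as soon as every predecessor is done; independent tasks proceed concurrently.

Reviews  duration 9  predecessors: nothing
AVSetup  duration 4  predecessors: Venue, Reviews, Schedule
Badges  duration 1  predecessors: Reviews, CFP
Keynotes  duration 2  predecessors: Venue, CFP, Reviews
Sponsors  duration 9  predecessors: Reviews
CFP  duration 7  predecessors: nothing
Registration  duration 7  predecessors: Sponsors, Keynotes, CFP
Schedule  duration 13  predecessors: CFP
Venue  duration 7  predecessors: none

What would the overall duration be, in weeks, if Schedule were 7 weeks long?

As given, the longest chain is Reviews→Sponsors→Registration = 9+9+7 = 25, so the finish is 25 weeks.
Schedule has 1 week of float (longest path through it is 24).
The critical path is still Reviews→Sponsors→Registration; finish is now 25 weeks.

25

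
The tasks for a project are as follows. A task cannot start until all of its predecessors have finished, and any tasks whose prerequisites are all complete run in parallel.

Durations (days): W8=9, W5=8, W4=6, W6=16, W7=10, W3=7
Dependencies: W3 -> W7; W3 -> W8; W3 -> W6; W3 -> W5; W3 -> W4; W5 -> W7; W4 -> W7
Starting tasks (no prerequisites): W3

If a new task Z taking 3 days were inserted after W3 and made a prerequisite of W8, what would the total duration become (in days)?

25

Originally the plan takes 25 days.
With Z inserted, W8 now waits for max(W3, Z).
New critical path: W3→W5→W7 = 7+8+10 = 25 ⇒ 25 days.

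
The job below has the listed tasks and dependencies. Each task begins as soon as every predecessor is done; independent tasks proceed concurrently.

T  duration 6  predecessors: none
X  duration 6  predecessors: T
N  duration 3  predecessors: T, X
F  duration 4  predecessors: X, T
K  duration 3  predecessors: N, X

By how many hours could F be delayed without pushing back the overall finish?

2

T→X→N→K = 6+6+3+3 = 18 sets the makespan at 18 hours.
The longest chain containing F totals 16 hours.
Slack of F = 14 − 12 = 2 hours.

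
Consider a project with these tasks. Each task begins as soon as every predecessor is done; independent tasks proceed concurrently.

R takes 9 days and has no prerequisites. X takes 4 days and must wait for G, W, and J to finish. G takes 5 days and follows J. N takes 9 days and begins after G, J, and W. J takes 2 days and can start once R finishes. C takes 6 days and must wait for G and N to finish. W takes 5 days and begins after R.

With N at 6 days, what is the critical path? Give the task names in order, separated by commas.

R, J, G, N, C

As given, the longest chain is R→J→G→N→C = 9+2+5+9+6 = 31, so the finish is 31 days.
N is on the critical path; changing it to 6 makes that path 28 days.
No other chain overtakes it, so the finish is 28 days.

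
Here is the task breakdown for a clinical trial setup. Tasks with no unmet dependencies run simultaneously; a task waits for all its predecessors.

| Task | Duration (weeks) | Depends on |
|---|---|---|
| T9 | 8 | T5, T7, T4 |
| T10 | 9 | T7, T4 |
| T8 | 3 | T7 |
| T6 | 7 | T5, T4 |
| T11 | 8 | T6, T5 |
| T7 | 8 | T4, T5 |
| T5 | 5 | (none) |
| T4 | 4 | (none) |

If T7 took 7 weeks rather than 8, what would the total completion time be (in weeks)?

The binding path is T5→T7→T10 = 5+8+9 = 22; finish at 22 weeks.
T7 is on the critical path; changing it to 7 makes that path 21 weeks.
The critical path is still T5→T7→T10; finish is now 21 weeks.

21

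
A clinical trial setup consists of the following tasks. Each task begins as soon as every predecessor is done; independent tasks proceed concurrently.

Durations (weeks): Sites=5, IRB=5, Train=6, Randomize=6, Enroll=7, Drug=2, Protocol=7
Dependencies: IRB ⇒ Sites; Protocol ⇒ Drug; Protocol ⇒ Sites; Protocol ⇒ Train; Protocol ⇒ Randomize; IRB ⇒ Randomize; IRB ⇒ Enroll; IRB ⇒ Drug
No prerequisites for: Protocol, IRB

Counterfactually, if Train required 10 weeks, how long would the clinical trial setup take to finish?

17

The binding path is Protocol→Train = 7+6 = 13; finish at 13 weeks.
Train is on the critical path; changing it to 10 makes that path 17 weeks.
No other chain overtakes it, so the finish is 17 weeks.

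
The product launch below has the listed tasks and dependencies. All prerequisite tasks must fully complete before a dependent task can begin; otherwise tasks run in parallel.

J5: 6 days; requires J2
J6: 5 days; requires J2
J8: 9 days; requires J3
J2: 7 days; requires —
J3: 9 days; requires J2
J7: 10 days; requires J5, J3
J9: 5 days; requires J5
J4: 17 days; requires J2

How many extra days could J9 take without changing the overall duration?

The longest chain is J2→J3→J7 = 7+9+10 = 26; overall finish 26 days.
Longest path through J9: 18 days (earliest finish 18, latest finish 26).
So J9 can slip 26 − 18 = 8 days.

8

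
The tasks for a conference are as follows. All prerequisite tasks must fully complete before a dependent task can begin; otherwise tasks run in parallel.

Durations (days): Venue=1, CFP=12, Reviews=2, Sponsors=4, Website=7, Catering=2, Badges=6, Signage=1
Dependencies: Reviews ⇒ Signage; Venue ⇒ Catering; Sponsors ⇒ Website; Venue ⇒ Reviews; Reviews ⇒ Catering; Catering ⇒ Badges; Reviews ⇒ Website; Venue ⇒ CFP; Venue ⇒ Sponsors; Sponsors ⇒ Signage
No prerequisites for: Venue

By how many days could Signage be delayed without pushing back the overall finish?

Venue→CFP = 1+12 = 13 sets the makespan at 13 days.
Signage finishes as early as 6 and must finish by 13.
Float = 13 − 6 = 7.

7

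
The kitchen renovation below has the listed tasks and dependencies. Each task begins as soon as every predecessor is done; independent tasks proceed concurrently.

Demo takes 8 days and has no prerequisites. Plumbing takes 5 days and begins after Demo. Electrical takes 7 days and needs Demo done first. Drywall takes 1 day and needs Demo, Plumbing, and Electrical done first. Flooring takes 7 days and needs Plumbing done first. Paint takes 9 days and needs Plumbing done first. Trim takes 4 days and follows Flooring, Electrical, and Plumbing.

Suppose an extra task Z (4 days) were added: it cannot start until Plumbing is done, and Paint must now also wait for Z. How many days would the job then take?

Originally the job takes 24 days.
With Z inserted, Paint now waits for max(Plumbing, Z).
New critical path: Demo→Plumbing→Z→Paint = 8+5+4+9 = 26 ⇒ 26 days.

26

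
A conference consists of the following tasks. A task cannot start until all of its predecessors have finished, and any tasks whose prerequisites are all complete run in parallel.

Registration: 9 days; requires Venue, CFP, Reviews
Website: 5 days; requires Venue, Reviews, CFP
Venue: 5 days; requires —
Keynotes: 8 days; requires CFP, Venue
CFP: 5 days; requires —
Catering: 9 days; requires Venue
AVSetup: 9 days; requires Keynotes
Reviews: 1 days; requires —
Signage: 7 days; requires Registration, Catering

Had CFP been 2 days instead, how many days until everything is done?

Actual critical path: CFP→Keynotes→AVSetup = 5+8+9 = 22 ⇒ 22 days.
CFP is on the critical path; changing it to 2 makes that path 19 days.
Now Venue→Keynotes→AVSetup = 5+8+9 = 22 is longest, so the finish becomes 22 days.

22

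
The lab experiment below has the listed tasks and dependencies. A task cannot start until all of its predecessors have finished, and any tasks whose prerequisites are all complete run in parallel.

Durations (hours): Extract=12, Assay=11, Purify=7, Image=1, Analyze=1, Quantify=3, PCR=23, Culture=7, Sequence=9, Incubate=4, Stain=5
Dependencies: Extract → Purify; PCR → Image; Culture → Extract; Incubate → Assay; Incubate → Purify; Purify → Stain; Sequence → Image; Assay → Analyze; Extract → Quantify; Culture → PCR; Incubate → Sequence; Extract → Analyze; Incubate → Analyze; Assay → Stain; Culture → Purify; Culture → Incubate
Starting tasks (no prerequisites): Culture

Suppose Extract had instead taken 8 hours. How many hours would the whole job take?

31

Critical path before the change: Culture→Extract→Purify→Stain = 7+12+7+5 = 31 giving 31 hours.
Extract lies on that path, so at 8 hours the path becomes 27 hours.
New critical path: Culture→PCR→Image = 7+23+1 = 31 ⇒ 31 hours.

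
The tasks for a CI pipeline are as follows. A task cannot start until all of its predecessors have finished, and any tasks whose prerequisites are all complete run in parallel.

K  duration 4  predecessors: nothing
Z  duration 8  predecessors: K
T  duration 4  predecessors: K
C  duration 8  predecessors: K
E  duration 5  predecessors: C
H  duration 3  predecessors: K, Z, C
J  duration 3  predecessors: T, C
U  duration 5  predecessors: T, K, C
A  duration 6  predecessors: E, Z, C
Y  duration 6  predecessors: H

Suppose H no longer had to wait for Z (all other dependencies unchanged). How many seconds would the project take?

23

Original critical path: K→C→E→A = 4+8+5+6 = 23 ⇒ 23 seconds.
Dropping Z→H doesn't change H's earliest start (12); another predecessor still binds.
The longest chain is now K→C→E→A = 4+8+5+6 = 23, so the project takes 23 seconds.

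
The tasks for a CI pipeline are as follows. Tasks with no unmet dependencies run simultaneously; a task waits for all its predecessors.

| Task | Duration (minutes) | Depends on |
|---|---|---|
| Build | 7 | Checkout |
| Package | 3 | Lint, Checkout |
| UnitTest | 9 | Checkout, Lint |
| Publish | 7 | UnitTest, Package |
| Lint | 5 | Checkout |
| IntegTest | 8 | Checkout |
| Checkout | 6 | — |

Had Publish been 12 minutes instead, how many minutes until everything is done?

32

Baseline: Checkout→Lint→UnitTest→Publish = 6+5+9+7 = 27 → 27 minutes.
Publish is on the critical path; changing it to 12 makes that path 32 minutes.
The critical path is still Checkout→Lint→UnitTest→Publish; finish is now 32 minutes.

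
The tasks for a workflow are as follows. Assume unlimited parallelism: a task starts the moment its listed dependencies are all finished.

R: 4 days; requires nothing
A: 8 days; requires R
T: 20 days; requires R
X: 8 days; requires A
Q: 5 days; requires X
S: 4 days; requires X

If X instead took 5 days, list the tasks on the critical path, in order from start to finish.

R, T

As given, the longest chain is R→A→X→Q = 4+8+8+5 = 25, so the finish is 25 days.
X is on the critical path; changing it to 5 makes that path 22 days.
The binding chain switches to R→T = 4+20 = 24; finish 24 days.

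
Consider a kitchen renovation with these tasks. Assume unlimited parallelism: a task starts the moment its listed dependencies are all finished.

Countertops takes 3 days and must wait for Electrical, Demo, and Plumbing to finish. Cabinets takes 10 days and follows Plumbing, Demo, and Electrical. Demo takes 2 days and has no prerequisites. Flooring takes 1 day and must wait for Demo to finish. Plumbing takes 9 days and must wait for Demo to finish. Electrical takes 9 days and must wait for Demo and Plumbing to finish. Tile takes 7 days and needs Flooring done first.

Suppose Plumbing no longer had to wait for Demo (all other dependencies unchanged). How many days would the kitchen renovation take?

Before: longest chain Demo→Plumbing→Electrical→Cabinets = 2+9+9+10 = 30, finish 30.
Without Demo→Plumbing, Plumbing's earliest start moves from 2 to 0.
The longest chain is now Plumbing→Electrical→Cabinets = 9+9+10 = 28, so the kitchen renovation takes 28 days.

28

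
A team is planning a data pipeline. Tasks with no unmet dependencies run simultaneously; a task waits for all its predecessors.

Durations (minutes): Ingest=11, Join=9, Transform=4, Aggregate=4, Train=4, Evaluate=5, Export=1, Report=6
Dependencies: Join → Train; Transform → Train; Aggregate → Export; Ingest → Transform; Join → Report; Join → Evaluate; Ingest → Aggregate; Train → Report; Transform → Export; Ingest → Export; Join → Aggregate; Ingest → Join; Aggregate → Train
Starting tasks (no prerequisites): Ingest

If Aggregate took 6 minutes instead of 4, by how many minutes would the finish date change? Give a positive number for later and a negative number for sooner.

2

Critical path before the change: Ingest→Join→Aggregate→Train→Report = 11+9+4+4+6 = 34 giving 34 minutes.
Since Aggregate is critical, the +2 change carries straight to that chain (now 36 minutes).
The critical path is still Ingest→Join→Aggregate→Train→Report; finish is now 36 minutes.
Change in finish: 36 − 34 = +2 minutes.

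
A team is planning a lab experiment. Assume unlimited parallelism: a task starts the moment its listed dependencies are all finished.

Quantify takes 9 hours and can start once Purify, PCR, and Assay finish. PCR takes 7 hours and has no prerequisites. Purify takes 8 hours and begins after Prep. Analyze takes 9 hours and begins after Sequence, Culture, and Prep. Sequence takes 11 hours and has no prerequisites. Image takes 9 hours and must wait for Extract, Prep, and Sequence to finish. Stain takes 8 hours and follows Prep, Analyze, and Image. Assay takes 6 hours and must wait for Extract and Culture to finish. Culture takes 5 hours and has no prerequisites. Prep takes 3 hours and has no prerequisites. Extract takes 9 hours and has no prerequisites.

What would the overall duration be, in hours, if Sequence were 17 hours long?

34

Critical path before the change: Sequence→Analyze→Stain = 11+9+8 = 28 giving 28 hours.
Sequence is on the critical path; changing it to 17 makes that path 34 hours.
That remains the longest chain; total 34 hours.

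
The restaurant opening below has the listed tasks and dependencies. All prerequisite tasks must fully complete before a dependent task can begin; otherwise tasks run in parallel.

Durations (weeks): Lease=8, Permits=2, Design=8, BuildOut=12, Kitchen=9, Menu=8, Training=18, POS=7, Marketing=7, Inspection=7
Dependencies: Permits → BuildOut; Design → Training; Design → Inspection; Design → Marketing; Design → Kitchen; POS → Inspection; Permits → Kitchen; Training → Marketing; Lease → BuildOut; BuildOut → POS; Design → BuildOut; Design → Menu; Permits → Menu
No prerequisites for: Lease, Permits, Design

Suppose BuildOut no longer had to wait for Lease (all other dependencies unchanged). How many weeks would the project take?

Before: longest chain Lease→BuildOut→POS→Inspection = 8+12+7+7 = 34, finish 34.
Dropping Lease→BuildOut doesn't change BuildOut's earliest start (8); another predecessor still binds.
After: Design→BuildOut→POS→Inspection = 8+12+7+7 = 34 → 34 weeks.

34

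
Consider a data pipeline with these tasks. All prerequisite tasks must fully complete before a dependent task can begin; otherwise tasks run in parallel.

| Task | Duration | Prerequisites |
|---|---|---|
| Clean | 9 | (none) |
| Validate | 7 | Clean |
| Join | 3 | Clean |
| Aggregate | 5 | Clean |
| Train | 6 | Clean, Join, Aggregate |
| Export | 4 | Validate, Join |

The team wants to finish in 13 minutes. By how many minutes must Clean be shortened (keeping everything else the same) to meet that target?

Current finish: 20 minutes; target: 13.
Clean is on every critical path, so each minute cut from Clean cuts the finish by one (this holds down to a finish of 12).
Need 20 − 13 = 7 minutes off Clean → Clean becomes 2 minutes, finish becomes 13.

7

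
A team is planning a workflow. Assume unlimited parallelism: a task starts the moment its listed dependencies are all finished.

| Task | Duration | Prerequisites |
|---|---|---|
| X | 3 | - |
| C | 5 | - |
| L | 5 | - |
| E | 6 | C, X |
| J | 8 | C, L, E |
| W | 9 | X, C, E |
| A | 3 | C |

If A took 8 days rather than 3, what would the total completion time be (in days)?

Actual critical path: C→E→W = 5+6+9 = 20 ⇒ 20 days.
A has 12 days of float (longest path through it is 8).
No other chain overtakes it, so the finish is 20 days.

20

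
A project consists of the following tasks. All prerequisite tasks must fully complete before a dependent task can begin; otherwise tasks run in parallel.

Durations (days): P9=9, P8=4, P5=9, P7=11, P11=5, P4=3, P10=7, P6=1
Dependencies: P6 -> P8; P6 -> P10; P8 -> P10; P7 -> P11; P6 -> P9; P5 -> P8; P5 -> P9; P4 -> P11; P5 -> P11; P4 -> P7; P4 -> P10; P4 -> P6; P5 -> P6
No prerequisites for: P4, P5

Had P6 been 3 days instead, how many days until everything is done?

23

Actual critical path: P5→P6→P8→P10 = 9+1+4+7 = 21 ⇒ 21 days.
P6 is on the critical path; changing it to 3 makes that path 23 days.
The critical path is still P5→P6→P8→P10; finish is now 23 days.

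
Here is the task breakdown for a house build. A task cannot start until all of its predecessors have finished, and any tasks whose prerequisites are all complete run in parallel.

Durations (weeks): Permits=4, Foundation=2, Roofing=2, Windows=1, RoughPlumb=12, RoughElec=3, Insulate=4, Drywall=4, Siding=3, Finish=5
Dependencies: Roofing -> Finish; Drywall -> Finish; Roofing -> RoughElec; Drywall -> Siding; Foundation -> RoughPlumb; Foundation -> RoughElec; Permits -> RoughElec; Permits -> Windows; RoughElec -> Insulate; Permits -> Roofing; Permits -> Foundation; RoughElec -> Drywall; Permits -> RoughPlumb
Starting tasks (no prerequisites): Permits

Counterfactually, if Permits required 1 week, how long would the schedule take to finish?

Actual critical path: Permits→Foundation→RoughPlumb = 4+2+12 = 18 ⇒ 18 weeks.
Permits lies on that path, so at 1 week the path becomes 15 weeks.
The critical path is still Permits→Foundation→RoughPlumb; finish is now 15 weeks.

15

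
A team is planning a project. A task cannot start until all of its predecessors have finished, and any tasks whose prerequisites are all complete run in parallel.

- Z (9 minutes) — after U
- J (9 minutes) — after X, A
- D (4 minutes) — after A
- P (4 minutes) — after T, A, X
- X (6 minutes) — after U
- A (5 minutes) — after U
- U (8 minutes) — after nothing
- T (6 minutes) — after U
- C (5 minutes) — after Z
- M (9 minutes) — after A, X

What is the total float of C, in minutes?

Critical path: U→X→J = 8+6+9 = 23, so the finish is 23 minutes.
The longest chain containing C totals 22 minutes.
So C can slip 23 − 22 = 1 minute.

1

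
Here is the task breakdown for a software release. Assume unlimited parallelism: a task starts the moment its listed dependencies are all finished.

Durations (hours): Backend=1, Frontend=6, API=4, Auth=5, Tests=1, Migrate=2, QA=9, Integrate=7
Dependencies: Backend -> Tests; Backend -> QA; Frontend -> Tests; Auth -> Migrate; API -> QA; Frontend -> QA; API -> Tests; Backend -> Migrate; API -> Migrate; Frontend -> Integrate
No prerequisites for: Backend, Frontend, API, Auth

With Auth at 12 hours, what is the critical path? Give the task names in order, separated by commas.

Actual critical path: Frontend→QA = 6+9 = 15 ⇒ 15 hours.
Auth is off the critical path — its longest chain is 7 hours, giving 8 of slack.
The critical path is still Frontend→QA; finish is now 15 hours.

Frontend, QA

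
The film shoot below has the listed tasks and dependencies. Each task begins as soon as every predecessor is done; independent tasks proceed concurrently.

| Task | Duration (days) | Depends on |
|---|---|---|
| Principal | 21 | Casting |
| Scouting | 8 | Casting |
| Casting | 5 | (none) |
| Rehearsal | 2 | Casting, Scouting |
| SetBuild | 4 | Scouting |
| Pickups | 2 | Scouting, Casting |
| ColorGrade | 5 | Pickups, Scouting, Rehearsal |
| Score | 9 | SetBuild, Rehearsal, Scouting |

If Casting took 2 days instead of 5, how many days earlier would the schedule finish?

Baseline: Casting→Scouting→SetBuild→Score = 5+8+4+9 = 26 → 26 days.
Casting is on the critical path; changing it to 2 makes that path 23 days.
The critical path is still Casting→Scouting→SetBuild→Score; finish is now 23 days.
Change in finish: 23 − 26 = -3 days.

3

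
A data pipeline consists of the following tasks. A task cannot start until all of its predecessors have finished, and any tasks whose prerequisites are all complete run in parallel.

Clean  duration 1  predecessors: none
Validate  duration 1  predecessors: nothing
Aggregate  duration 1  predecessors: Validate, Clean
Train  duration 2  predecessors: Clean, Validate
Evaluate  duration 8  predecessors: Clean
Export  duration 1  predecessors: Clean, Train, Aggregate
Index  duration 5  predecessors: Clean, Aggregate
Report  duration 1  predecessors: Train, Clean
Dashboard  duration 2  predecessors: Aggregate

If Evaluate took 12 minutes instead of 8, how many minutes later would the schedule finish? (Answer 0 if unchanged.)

4

Critical path before the change: Clean→Evaluate = 1+8 = 9 giving 9 minutes.
Since Evaluate is critical, the +4 change carries straight to that chain (now 13 minutes).
That remains the longest chain; total 13 minutes.
Change in finish: 13 − 9 = +4 minutes.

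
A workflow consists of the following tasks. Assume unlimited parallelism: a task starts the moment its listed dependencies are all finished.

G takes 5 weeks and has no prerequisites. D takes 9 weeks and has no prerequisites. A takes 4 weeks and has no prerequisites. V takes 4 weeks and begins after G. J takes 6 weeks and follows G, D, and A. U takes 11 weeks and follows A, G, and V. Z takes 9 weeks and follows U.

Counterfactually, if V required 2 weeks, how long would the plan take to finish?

As given, the longest chain is G→V→U→Z = 5+4+11+9 = 29, so the finish is 29 weeks.
V lies on that path, so at 2 weeks the path becomes 27 weeks.
That remains the longest chain; total 27 weeks.

27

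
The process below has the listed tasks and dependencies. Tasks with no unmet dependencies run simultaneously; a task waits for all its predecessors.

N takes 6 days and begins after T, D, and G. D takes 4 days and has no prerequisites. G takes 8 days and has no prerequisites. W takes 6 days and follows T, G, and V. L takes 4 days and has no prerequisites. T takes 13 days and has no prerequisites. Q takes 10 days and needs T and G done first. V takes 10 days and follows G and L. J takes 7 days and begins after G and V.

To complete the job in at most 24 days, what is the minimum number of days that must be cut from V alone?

1

Current finish: 25 days; target: 24.
V is on every critical path, so each day cut from V cuts the finish by one (this holds down to a finish of 23).
Need 25 − 24 = 1 day off V → V becomes 9 days, finish becomes 24.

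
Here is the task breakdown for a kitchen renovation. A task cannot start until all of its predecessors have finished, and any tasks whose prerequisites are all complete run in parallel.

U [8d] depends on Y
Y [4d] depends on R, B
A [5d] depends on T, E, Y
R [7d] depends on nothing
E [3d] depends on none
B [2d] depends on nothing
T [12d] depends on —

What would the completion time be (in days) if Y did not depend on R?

17

Before: longest chain R→Y→U = 7+4+8 = 19, finish 19.
Without R→Y, Y's earliest start moves from 7 to 2.
The longest chain is now T→A = 12+5 = 17, so the kitchen renovation takes 17 days.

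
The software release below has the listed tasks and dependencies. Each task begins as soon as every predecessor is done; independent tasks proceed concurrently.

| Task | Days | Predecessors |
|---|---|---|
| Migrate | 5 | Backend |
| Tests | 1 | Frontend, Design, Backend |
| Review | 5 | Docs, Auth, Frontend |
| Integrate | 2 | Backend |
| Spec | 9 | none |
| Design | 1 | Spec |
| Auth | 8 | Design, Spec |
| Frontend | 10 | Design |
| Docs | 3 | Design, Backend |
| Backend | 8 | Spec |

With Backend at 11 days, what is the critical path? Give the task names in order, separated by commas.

Spec, Backend, Docs, Review

Baseline: Spec→Backend→Docs→Review = 9+8+3+5 = 25 → 25 days.
Since Backend is critical, the +3 change carries straight to that chain (now 28 days).
No other chain overtakes it, so the finish is 28 days.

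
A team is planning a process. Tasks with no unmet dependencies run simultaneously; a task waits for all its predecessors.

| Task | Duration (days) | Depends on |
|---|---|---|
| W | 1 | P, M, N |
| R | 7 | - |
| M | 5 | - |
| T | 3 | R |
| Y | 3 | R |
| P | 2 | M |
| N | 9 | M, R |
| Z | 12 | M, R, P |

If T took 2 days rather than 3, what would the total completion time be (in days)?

19

As given, the longest chain is R→Z = 7+12 = 19, so the finish is 19 days.
T is off the critical path — its longest chain is 10 days, giving 9 of slack.
The critical path is still R→Z; finish is now 19 days.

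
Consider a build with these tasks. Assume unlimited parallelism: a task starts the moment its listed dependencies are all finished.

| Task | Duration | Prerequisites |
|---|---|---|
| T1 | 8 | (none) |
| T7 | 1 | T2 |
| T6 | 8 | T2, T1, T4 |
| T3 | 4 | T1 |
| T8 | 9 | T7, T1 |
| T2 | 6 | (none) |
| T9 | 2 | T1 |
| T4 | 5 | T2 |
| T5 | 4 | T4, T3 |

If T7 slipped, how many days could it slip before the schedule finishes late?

Critical path: T2→T4→T6 = 6+5+8 = 19, so the finish is 19 days.
T7 finishes as early as 7 and must finish by 10.
Slack of T7 = 9 − 6 = 3 days.

3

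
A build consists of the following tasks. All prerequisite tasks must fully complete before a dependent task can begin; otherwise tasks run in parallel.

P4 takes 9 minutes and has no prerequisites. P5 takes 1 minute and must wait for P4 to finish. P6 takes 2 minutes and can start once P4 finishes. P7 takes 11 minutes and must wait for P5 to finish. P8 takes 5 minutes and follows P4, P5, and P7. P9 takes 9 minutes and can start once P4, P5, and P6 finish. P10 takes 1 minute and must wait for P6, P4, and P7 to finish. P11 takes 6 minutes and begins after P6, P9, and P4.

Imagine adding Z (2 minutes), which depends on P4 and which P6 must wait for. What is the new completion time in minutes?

Originally the schedule takes 26 minutes.
With Z inserted, P6 now waits for max(P4, Z).
New critical path: P4→Z→P6→P9→P11 = 9+2+2+9+6 = 28 ⇒ 28 minutes.

28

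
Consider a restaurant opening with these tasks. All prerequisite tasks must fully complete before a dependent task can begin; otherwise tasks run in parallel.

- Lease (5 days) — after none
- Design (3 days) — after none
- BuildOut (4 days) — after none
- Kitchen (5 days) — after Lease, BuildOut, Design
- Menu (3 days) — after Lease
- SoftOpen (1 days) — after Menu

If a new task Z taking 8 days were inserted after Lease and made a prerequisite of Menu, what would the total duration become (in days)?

17

Originally the schedule takes 10 days.
With Z inserted, Menu now waits for max(Lease, Z).
New critical path: Lease→Z→Menu→SoftOpen = 5+8+3+1 = 17 ⇒ 17 days.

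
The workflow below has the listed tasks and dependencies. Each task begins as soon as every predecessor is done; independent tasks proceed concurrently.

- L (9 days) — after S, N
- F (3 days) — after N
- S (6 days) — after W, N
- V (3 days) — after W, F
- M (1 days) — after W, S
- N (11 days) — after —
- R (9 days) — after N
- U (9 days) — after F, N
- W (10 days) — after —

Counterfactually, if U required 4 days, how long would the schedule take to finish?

26

As given, the longest chain is N→S→L = 11+6+9 = 26, so the finish is 26 days.
U has 3 days of float (longest path through it is 23).
The critical path is still N→S→L; finish is now 26 days.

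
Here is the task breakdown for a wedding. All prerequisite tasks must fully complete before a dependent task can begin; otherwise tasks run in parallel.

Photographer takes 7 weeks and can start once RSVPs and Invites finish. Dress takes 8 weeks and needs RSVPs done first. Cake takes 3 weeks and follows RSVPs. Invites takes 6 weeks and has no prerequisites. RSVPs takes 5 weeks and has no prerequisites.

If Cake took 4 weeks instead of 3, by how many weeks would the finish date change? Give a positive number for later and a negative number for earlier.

The binding path is Invites→Photographer = 6+7 = 13; finish at 13 weeks.
Cake is off the critical path — its longest chain is 8 weeks, giving 5 of slack.
That remains the longest chain; total 13 weeks.
Change in finish: 13 − 13 = +0 weeks.

0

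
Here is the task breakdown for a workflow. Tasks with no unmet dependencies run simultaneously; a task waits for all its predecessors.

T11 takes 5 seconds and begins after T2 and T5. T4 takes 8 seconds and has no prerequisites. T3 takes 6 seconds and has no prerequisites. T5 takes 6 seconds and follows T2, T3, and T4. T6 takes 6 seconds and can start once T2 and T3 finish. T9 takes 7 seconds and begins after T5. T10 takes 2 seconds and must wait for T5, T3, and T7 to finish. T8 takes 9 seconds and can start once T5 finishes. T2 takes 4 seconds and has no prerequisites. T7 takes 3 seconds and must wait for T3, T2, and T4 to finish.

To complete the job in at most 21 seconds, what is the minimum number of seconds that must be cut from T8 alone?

2

Current finish: 23 seconds; target: 21.
T8 is on every critical path, so each second cut from T8 cuts the finish by one (this holds down to a finish of 21).
Need 23 − 21 = 2 seconds off T8 → T8 becomes 7 seconds, finish becomes 21.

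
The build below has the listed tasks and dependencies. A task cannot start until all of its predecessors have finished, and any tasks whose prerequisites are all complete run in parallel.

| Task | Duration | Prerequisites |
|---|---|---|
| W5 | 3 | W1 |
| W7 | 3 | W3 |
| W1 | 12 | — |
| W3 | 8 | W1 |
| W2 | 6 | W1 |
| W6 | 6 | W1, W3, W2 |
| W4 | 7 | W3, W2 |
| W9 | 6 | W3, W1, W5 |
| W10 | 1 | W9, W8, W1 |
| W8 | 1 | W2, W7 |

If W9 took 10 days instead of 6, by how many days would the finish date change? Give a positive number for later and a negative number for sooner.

Baseline: W1→W3→W9→W10 = 12+8+6+1 = 27 → 27 days.
W9 is on the critical path; changing it to 10 makes that path 31 days.
That remains the longest chain; total 31 days.
Change in finish: 31 − 27 = +4 days.

4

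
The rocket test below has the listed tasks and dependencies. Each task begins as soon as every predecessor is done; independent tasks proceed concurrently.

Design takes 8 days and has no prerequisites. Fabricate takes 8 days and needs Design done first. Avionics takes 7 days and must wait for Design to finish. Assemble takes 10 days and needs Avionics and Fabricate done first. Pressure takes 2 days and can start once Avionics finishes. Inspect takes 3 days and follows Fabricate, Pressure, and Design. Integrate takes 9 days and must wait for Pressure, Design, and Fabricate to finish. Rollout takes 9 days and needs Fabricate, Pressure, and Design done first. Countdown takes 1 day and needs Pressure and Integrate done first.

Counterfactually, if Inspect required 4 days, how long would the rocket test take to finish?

27

Baseline: Design→Avionics→Pressure→Integrate→Countdown = 8+7+2+9+1 = 27 → 27 days.
Inspect has 7 days of float (longest path through it is 20).
That remains the longest chain; total 27 days.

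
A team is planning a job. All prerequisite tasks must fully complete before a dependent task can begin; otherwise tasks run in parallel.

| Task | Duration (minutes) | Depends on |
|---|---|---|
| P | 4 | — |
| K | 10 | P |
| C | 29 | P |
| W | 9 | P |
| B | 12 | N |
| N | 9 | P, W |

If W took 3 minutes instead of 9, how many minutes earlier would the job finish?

Critical path before the change: P→W→N→B = 4+9+9+12 = 34 giving 34 minutes.
W lies on that path, so at 3 minutes the path becomes 28 minutes.
New critical path: P→C = 4+29 = 33 ⇒ 33 minutes.
Change in finish: 33 − 34 = -1 minutes.

1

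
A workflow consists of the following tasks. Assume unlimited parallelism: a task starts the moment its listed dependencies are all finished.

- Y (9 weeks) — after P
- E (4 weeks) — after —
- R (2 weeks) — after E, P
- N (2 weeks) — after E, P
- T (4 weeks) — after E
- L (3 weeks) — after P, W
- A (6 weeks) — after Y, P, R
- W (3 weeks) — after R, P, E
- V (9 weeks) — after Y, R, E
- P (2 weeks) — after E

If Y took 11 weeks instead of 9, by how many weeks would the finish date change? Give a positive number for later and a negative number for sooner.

2

Actual critical path: E→P→Y→V = 4+2+9+9 = 24 ⇒ 24 weeks.
Y lies on that path, so at 11 weeks the path becomes 26 weeks.
The critical path is still E→P→Y→V; finish is now 26 weeks.
Change in finish: 26 − 24 = +2 weeks.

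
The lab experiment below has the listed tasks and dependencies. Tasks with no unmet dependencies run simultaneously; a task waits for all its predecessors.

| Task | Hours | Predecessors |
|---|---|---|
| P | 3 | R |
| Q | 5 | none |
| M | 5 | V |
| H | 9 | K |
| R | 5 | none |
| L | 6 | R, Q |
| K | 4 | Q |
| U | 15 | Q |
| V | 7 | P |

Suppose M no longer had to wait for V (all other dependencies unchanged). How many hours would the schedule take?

20

Original critical path: R→P→V→M = 5+3+7+5 = 20 ⇒ 20 hours.
Without V→M, M's earliest start moves from 15 to 0.
New critical path: Q→U = 5+15 = 20 ⇒ 20 hours.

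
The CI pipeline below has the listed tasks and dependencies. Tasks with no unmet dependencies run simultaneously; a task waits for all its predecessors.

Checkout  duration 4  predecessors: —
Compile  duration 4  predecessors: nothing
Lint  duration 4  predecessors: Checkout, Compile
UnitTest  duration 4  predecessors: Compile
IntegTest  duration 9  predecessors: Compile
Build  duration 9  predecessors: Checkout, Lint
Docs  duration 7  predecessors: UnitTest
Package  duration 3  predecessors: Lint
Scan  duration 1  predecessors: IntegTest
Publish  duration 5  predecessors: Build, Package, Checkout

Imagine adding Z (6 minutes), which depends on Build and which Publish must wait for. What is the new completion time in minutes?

Originally the project takes 22 minutes.
With Z inserted, Publish now waits for max(Build, Package, Checkout, Z).
New critical path: Checkout→Lint→Build→Z→Publish = 4+4+9+6+5 = 28 ⇒ 28 minutes.

28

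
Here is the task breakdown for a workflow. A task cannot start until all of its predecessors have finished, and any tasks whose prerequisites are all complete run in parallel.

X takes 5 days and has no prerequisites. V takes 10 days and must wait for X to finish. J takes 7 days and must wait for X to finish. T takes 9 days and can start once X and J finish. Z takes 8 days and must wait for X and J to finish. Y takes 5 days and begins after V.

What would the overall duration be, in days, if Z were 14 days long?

Critical path before the change: X→J→T = 5+7+9 = 21 giving 21 days.
Z is off the critical path — its longest chain is 20 days, giving 1 of slack.
Now X→J→Z = 5+7+14 = 26 is longest, so the finish becomes 26 days.

26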